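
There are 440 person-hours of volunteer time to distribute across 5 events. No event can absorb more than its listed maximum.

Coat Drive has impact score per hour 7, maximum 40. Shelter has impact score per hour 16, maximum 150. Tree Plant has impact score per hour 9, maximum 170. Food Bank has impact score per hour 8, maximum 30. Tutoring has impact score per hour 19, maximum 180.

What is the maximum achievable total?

6810

Order the events by impact score per hour: Tutoring 19 > Shelter 16 > Tree Plant 9 > Food Bank 8 > Coat Drive 7.
Tutoring takes 180 to reach its cap of 180 ; 260 left.
Give Shelter 150 to hit its cap of 150 ; 110 left.
Tree Plant has room for 170 but only 110 remain, so it gets 110.
Total = 16×150 + 9×110 + 19×180 = 6810.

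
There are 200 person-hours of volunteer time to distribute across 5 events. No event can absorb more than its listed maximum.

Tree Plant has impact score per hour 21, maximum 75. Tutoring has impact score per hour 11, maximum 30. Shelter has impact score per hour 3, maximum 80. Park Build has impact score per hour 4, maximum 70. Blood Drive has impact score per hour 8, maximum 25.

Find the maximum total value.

Order the events by impact score per hour: Tree Plant 21 > Tutoring 11 > Blood Drive 8 > Park Build 4 > Shelter 3.
Tree Plant takes 75 to reach its cap of 75 ; 125 left.
Tutoring: +30 to 30 (cap) ; 95 left.
Give Blood Drive 25 to hit its cap of 25 ; 70 left.
Park Build: +70 to 70 (cap) ; 0 left.
Total = 21×75 + 11×30 + 4×70 + 8×25 = 2385.

2385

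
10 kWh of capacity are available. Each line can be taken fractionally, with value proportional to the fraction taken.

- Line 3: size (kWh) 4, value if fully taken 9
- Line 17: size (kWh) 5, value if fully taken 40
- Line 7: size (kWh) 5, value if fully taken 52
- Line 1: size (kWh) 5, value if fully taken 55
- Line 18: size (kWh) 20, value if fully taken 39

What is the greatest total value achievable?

Rank by value-to-size ratio: Line 1 55/5≈11, Line 7 52/5≈10.4, Line 17 40/5≈8, Line 3 9/4≈2.25, Line 18 39/20≈1.95.
Take all of Line 1 (5 kWh, value 55) — 5 kWh left.
All 5 kWh of Line 7 fit (value 52) — 0 remain.
Total value = 107.

107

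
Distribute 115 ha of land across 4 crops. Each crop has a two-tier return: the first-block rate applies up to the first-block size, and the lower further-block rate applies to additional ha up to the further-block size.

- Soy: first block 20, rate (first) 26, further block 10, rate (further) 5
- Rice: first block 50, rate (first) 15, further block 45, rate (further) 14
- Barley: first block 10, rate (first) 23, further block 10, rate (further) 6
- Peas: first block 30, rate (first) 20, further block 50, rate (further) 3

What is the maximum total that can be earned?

Treat each block as its own option and order by rate: Soy/T1 26 > Barley/T1 23 > Peas/T1 20 > Rice/T1 15 > Rice/T2 14 > Barley/T2 6 > Soy/T2 5 > Peas/T2 3.
Fill Soy T1 block (20 at 26) ; 95 left.
Barley/T1 (23): +10 ; 85 left.
Peas/T1 (20): +30 ; 55 left.
Fill Rice T1 block (50 at 15) ; 5 left.
Rice/T2: +5 of 45 at 14; pool empty.
Total = 26×20 + 23×10 + 20×30 + 15×50 + 14×5 = 2170.

2170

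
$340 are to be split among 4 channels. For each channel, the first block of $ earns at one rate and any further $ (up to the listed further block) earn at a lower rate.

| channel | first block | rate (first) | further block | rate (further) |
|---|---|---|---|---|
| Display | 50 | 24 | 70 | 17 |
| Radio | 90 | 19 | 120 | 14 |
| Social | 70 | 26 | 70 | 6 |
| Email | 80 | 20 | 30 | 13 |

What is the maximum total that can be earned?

Rank every tier by rate: Social/first 26 > Display/first 24 > Email/first 20 > Radio/first 19 > Display/second 17 > Radio/second 14 > Email/second 13 > Social/second 6.
Social first at 26: fill all 70 → 270 left.
Fill Display first block (50 at 24) → 220 left.
Email first at 20: fill all 80 → 140 left.
Fill Radio first block (90 at 19) → 50 left.
Display second at 17: only 50 left, fill 50.
Total = 26×70 + 24×50 + 20×80 + 19×90 + 17×50 = 7180.

7180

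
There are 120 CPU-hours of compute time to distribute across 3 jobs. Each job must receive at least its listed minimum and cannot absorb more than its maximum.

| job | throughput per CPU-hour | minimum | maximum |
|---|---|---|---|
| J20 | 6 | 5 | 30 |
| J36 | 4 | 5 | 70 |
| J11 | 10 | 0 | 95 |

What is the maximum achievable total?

1090

Meeting every minimum uses 5+5+0 = 10 CPU-hours, leaving 110.
Highest throughput per CPU-hour first: J11 10 > J20 6 > J36 4.
J11 takes 95 more to reach its cap of 95 — 15 left.
J20: +15 (room for 25) → 20. Pool exhausted.
Total = 6×20 + 4×5 + 10×95 = 1090.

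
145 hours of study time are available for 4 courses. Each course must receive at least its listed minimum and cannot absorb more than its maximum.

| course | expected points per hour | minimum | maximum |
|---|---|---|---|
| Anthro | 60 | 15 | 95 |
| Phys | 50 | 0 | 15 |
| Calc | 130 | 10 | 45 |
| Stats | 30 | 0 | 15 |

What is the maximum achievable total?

11800

Meeting every minimum uses 15+0+10+0 = 25 hours, leaving 120.
Rank by expected points per hour: Calc 130 > Anthro 60 > Phys 50 > Stats 30.
Calc takes 35 more to reach its cap of 45 ; 85 left.
Anthro: +80 to 95 (cap) ; 5 left.
Phys: +5 (room for 15) → 5. Pool exhausted.
Total = 60×95 + 50×5 + 130×45 = 11800.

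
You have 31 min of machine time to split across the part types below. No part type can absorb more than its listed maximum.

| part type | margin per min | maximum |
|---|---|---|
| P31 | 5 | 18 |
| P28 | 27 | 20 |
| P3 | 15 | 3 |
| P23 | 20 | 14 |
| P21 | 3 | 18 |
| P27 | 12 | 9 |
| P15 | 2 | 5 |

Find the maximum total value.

760

Rank by margin per min: P28 27 > P23 20 > P3 15 > P27 12 > P31 5 > P21 3 > P15 2.
Give P28 20 to hit its cap of 20 — 11 left.
P23: +11 (room for 14) → 11. Pool exhausted.
Total = 27×20 + 20×11 = 760.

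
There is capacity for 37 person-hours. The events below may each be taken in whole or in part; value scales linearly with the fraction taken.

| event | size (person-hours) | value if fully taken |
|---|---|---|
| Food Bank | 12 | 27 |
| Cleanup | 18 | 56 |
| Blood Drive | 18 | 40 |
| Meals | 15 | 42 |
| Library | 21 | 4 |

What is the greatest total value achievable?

Best value per unit of size first: Cleanup 56/18≈3.11, Meals 42/15≈2.8, Food Bank 27/12≈2.25, Blood Drive 40/18≈2.22, Library 4/21≈0.19.
Take all of Cleanup (18 person-hours, value 56) — 19 person-hours left.
Take all of Meals (15 person-hours, value 42) — 4 person-hours left.
Only 4 person-hours remain; take 4/12 of Food Bank for value 27×4/12 = 9.
Total value = 107.

107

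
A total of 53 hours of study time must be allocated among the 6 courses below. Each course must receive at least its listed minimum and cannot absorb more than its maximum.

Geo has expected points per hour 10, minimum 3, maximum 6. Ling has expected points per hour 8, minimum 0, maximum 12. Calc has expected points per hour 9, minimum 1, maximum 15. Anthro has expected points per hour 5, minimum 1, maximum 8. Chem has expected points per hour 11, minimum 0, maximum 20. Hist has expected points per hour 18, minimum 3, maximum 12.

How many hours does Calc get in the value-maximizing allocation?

14

Meeting every minimum uses 3+0+1+1+0+3 = 8 hours, leaving 45.
Rank by expected points per hour: Hist 18 > Chem 11 > Geo 10 > Calc 9 > Ling 8 > Anthro 5.
Hist: +9 to 12 (cap) ; 36 left.
Chem takes 20 more to reach its cap of 20 ; 16 left.
Geo takes 3 more to reach its cap of 6 ; 13 left.
Calc has room for 14 more but only 13 remain, so it gets 14.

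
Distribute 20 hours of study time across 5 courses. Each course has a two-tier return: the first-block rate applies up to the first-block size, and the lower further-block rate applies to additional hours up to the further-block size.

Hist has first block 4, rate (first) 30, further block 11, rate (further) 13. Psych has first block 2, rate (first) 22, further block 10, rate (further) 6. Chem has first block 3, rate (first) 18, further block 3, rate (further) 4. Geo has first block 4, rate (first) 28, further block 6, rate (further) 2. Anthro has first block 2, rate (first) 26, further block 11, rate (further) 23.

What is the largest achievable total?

Order all 10 blocks by rate: Hist/T1 30 > Geo/T1 28 > Anthro/T1 26 > Anthro/T2 23 > Psych/T1 22 > Chem/T1 18 > Hist/T2 13 > Psych/T2 6 > Chem/T2 4 > Geo/T2 2.
Hist/T1 (30): +4 → 16 left.
Geo T1 at 28: fill all 4 → 12 left.
Anthro T1 at 26: fill all 2 → 10 left.
10 remain; put them into Anthro T2 at 23.
Total = 30×4 + 28×4 + 26×2 + 23×10 = 514.

514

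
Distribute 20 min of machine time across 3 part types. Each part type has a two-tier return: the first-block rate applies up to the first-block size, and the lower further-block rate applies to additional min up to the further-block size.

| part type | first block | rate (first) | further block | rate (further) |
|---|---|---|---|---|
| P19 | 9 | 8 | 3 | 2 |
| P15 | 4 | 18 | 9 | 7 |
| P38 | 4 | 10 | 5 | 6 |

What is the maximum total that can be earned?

205

Order all 6 blocks by rate: P15/tier1 18 > P38/tier1 10 > P19/tier1 8 > P15/tier2 7 > P38/tier2 6 > P19/tier2 2.
P15 tier1 at 18: fill all 4 — 16 left.
P38/tier1 (10): +4 — 12 left.
P19 tier1 at 8: fill all 9 — 3 left.
3 remain; put them into P15 tier2 at 7.
Total = 18×4 + 10×4 + 8×9 + 7×3 = 205.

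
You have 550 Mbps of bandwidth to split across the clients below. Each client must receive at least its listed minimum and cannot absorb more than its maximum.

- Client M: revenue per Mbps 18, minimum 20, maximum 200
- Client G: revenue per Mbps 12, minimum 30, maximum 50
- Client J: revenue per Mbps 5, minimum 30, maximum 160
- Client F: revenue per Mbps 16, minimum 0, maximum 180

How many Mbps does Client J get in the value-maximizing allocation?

Meeting every minimum uses 20+30+30+0 = 80 Mbps, leaving 470.
Order the clients by revenue per Mbps: Client M 18 > Client F 16 > Client G 12 > Client J 5.
Give Client M 180 more to hit its cap of 200 — 290 left.
Client F takes 180 more to reach its cap of 180 — 110 left.
Client G takes 20 more to reach its cap of 50 — 90 left.
Client J has room for 130 more but only 90 remain, so it gets 120.

120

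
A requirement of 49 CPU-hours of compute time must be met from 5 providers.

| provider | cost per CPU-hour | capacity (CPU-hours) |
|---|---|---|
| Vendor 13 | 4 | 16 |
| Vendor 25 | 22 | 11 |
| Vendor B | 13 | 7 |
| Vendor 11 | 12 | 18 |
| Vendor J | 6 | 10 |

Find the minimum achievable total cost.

Cheapest first:
Take 16 from Vendor 13 at 4 → need 33 more.
Take 10 from Vendor J at 6 → need 23 more.
Vendor 11 at 12: take all 18 CPU-hours → 5 still needed.
Vendor B (13): take the remaining 5 → done.
Vendor 25: unused.
Cost = 16×4 + 10×6 + 18×12 + 5×13 = 405.

405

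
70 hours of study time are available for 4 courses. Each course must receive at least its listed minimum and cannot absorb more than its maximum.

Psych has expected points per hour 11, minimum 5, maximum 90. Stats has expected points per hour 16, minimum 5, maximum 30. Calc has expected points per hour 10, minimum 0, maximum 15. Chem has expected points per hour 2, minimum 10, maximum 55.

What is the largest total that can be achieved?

830

Meeting every minimum uses 5+5+0+10 = 20 hours, leaving 50.
Order the courses by expected points per hour: Stats 16 > Psych 11 > Calc 10 > Chem 2.
Stats takes 25 more to reach its cap of 30 ; 25 left.
Psych has room for 85 more but only 25 remain, so it gets 30.
Total = 11×30 + 16×30 + 2×10 = 830.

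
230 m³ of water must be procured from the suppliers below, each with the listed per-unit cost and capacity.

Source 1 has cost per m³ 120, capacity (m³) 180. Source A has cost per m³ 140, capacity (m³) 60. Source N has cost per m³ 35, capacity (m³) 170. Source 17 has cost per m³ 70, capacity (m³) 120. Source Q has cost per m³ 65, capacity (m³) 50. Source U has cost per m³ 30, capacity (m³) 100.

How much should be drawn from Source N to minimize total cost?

130

Cheapest first:
Take 100 from Source U at 30 — need 130 more.
Source N (35): take the remaining 130 — done.
Source Q, Source 17, Source 1, Source A: unused.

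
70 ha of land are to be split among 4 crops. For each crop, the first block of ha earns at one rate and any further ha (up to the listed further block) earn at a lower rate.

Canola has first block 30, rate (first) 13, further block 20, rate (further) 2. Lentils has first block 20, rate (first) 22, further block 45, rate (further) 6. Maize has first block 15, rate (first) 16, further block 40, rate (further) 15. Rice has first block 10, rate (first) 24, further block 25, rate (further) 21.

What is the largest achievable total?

1445

Treat each block as its own option and order by rate: Rice/T1 24 > Lentils/T1 22 > Rice/T2 21 > Maize/T1 16 > Maize/T2 15 > Canola/T1 13 > Lentils/T2 6 > Canola/T2 2.
Rice T1 at 24: fill all 10 ; 60 left.
Fill Lentils T1 block (20 at 22) ; 40 left.
Rice/T2 (21): +25 ; 15 left.
Maize T1 at 16: fill all 15 ; 0 left.
Total = 24×10 + 22×20 + 21×25 + 16×15 = 1445.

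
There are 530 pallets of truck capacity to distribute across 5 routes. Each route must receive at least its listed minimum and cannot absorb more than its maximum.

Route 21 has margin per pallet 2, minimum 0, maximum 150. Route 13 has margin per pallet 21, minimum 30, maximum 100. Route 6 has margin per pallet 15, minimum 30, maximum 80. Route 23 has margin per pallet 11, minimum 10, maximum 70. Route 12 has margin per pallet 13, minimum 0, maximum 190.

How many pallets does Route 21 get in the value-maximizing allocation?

90

Meeting every minimum uses 0+30+30+10+0 = 70 pallets, leaving 460.
Highest margin per pallet first: Route 13 21 > Route 6 15 > Route 12 13 > Route 23 11 > Route 21 2.
Give Route 13 70 more to hit its cap of 100 — 390 left.
Give Route 6 50 more to hit its cap of 80 — 340 left.
Route 12 takes 190 more to reach its cap of 190 — 150 left.
Give Route 23 60 more to hit its cap of 70 — 90 left.
Only 90 left; Route 21 takes them to reach 90.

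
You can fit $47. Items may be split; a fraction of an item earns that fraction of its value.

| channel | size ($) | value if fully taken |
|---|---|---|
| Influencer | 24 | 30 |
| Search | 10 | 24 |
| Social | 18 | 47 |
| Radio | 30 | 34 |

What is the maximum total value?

Rank by value-to-size ratio: Social 47/18≈2.61, Search 24/10≈2.4, Influencer 30/24≈1.25, Radio 34/30≈1.13.
All 18 $ of Social fit (value 47) — 29 remain.
Take all of Search (10 $, value 24) — 19 $ left.
Fill the last 19 $ with part of Influencer: 19/24 of it earns 23.75.
Total value = 94.75.

94.75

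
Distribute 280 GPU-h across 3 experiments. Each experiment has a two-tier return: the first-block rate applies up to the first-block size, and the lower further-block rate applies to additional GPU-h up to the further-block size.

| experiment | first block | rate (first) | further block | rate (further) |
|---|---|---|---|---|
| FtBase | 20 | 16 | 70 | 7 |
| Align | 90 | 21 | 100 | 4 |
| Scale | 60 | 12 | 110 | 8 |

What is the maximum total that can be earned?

3810

Rank every tier by rate: Align/first 21 > FtBase/first 16 > Scale/first 12 > Scale/second 8 > FtBase/second 7 > Align/second 4.
Align/first (21): +90 → 190 left.
Fill FtBase first block (20 at 16) → 170 left.
Fill Scale first block (60 at 12) → 110 left.
Fill Scale second block (110 at 8) → 0 left.
Total = 21×90 + 16×20 + 12×60 + 8×110 = 3810.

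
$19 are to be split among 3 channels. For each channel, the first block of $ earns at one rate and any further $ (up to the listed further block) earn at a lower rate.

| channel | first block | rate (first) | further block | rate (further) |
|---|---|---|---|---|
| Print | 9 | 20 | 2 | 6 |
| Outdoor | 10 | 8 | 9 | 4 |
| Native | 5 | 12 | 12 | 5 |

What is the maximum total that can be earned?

Treat each block as its own option and order by rate: Print/T1 20 > Native/T1 12 > Outdoor/T1 8 > Print/T2 6 > Native/T2 5 > Outdoor/T2 4.
Print/T1 (20): +9 ; 10 left.
Native/T1 (12): +5 ; 5 left.
Outdoor T1 at 8: only 5 left, fill 5.
Total = 20×9 + 12×5 + 8×5 = 280.

280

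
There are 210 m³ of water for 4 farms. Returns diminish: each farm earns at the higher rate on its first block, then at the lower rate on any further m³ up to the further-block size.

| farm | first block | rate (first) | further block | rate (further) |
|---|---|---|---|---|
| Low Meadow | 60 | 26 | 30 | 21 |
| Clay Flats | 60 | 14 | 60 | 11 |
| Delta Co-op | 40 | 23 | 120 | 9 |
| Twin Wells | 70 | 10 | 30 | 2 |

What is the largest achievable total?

Treat each block as its own option and order by rate: Low Meadow/first 26 > Delta Co-op/first 23 > Low Meadow/second 21 > Clay Flats/first 14 > Clay Flats/second 11 > Twin Wells/first 10 > Delta Co-op/second 9 > Twin Wells/second 2.
Fill Low Meadow first block (60 at 26) — 150 left.
Delta Co-op first at 23: fill all 40 — 110 left.
Fill Low Meadow second block (30 at 21) — 80 left.
Fill Clay Flats first block (60 at 14) — 20 left.
Clay Flats second at 11: only 20 left, fill 20.
Total = 26×60 + 23×40 + 21×30 + 14×60 + 11×20 = 4170.

4170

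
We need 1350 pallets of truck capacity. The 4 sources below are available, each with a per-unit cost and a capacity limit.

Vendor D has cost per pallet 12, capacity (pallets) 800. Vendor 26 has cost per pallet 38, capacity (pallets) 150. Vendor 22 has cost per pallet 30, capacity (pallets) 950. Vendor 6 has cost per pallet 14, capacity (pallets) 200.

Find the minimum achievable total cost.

22900

Use sources in increasing cost order.
Vendor D (12): use full 800 → 550 pallets to go.
Vendor 6 (14): use full 200 → 350 pallets to go.
Take 350 from Vendor 22 at 30 to finish.
Vendor 26: unused.
Cost = 800×12 + 200×14 + 350×30 = 22900.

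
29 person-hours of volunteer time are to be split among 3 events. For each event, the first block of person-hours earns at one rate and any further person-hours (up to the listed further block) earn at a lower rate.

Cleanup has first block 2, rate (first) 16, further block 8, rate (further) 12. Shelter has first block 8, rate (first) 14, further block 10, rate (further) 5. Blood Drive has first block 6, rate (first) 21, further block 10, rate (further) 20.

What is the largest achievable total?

506

Order all 6 blocks by rate: Blood Drive/tier1 21 > Blood Drive/tier2 20 > Cleanup/tier1 16 > Shelter/tier1 14 > Cleanup/tier2 12 > Shelter/tier2 5.
Blood Drive/tier1 (21): +6 ; 23 left.
Blood Drive/tier2 (20): +10 ; 13 left.
Cleanup tier1 at 16: fill all 2 ; 11 left.
Fill Shelter tier1 block (8 at 14) ; 3 left.
3 remain; put them into Cleanup tier2 at 12.
Total = 21×6 + 20×10 + 16×2 + 14×8 + 12×3 = 506.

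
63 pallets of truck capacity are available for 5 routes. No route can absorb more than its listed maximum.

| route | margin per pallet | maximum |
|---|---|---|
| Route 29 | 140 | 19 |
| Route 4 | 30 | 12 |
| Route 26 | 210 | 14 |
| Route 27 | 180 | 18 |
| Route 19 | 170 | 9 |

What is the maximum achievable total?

10460

Order the routes by margin per pallet: Route 26 210 > Route 27 180 > Route 19 170 > Route 29 140 > Route 4 30.
Route 26: +14 to 14 (cap) — 49 left.
Give Route 27 18 to hit its cap of 18 — 31 left.
Give Route 19 9 to hit its cap of 9 — 22 left.
Route 29: +19 to 19 (cap) — 3 left.
Route 4: +3 (room for 12) → 3. Pool exhausted.
Total = 140×19 + 30×3 + 210×14 + 180×18 + 170×9 = 10460.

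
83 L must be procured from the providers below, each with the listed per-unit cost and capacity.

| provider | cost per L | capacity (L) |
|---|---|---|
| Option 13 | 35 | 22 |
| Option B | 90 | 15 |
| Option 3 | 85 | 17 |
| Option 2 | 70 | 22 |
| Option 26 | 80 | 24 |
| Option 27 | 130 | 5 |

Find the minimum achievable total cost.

Cheapest first:
Take 22 from Option 13 at 35 — need 61 more.
Option 2 (70): use full 22 — 39 L to go.
Option 26 at 80: take all 24 L — 15 still needed.
Option 3 at 85: take 15 of its 17 — requirement met.
Option B, Option 27: unused.
Cost = 22×35 + 22×70 + 24×80 + 15×85 = 5505.

5505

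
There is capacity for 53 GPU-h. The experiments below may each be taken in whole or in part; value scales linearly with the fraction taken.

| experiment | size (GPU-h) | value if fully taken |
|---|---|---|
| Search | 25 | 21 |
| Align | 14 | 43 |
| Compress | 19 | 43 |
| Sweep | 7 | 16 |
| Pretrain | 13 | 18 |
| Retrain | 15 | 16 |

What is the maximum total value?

Sort by value density: Align 43/14≈3.07, Sweep 16/7≈2.29, Compress 43/19≈2.26, Pretrain 18/13≈1.38, Retrain 16/15≈1.07, Search 21/25≈0.84.
Take all of Align (14 GPU-h, value 43) → 39 GPU-h left.
All 7 GPU-h of Sweep fit (value 16) → 32 remain.
All 19 GPU-h of Compress fit (value 43) → 13 remain.
Take all of Pretrain (13 GPU-h, value 18) → 0 GPU-h left.
Total value = 120.

120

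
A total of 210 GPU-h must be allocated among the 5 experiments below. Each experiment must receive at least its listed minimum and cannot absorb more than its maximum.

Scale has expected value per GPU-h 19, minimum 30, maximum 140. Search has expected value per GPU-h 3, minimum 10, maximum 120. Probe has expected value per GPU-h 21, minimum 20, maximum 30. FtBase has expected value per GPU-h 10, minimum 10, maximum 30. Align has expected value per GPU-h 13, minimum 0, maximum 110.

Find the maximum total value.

3680

Meeting every minimum uses 30+10+20+10+0 = 70 GPU-h, leaving 140.
Rank by expected value per GPU-h: Probe 21 > Scale 19 > Align 13 > FtBase 10 > Search 3.
Probe: +10 to 30 (cap) → 130 left.
Give Scale 110 more to hit its cap of 140 → 20 left.
Only 20 left; Align takes them to reach 20.
Total = 19×140 + 3×10 + 21×30 + 10×10 + 13×20 = 3680.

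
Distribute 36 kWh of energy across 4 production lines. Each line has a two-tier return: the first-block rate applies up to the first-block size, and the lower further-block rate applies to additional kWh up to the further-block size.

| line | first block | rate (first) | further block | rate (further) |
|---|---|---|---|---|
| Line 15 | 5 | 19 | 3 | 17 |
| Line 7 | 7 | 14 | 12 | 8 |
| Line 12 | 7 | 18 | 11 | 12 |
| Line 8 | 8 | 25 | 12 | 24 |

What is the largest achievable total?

774

Order all 8 blocks by rate: Line 8/first 25 > Line 8/second 24 > Line 15/first 19 > Line 12/first 18 > Line 15/second 17 > Line 7/first 14 > Line 12/second 12 > Line 7/second 8.
Line 8 first at 25: fill all 8 — 28 left.
Line 8/second (24): +12 — 16 left.
Fill Line 15 first block (5 at 19) — 11 left.
Line 12/first (18): +7 — 4 left.
Line 15 second at 17: fill all 3 — 1 left.
Line 7/first: +1 of 7 at 14; pool empty.
Total = 25×8 + 24×12 + 19×5 + 18×7 + 17×3 + 14×1 = 774.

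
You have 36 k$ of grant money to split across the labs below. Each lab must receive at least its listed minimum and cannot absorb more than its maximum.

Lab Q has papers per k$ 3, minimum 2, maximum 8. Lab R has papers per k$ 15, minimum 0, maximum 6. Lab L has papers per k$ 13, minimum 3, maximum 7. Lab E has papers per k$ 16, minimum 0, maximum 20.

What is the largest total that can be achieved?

Meeting every minimum uses 2+0+3+0 = 5 k$, leaving 31.
Order the labs by papers per k$: Lab E 16 > Lab R 15 > Lab L 13 > Lab Q 3.
Lab E takes 20 more to reach its cap of 20 ; 11 left.
Lab R takes 6 more to reach its cap of 6 ; 5 left.
Lab L takes 4 more to reach its cap of 7 ; 1 left.
Only 1 left; Lab Q takes them to reach 3.
Total = 3×3 + 15×6 + 13×7 + 16×20 = 510.

510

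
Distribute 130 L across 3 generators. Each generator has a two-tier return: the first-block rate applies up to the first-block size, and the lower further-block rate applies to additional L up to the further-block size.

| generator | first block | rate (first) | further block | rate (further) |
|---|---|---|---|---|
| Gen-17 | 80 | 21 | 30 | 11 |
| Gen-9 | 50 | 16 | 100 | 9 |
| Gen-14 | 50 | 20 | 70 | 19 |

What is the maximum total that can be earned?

Treat each block as its own option and order by rate: Gen-17/tier1 21 > Gen-14/tier1 20 > Gen-14/tier2 19 > Gen-9/tier1 16 > Gen-17/tier2 11 > Gen-9/tier2 9.
Gen-17/tier1 (21): +80 — 50 left.
Gen-14/tier1 (20): +50 — 0 left.
Total = 21×80 + 20×50 = 2680.

2680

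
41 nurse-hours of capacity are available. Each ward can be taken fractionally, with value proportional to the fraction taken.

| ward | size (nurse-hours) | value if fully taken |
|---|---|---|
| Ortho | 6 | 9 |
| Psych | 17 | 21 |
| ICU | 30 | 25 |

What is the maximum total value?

45

Sort by value density: Ortho 9/6≈1.5, Psych 21/17≈1.24, ICU 25/30≈0.833.
Ortho: take in full, 6 nurse-hours for value 9 → 35 left.
Take all of Psych (17 nurse-hours, value 21) → 18 nurse-hours left.
18 nurse-hours left: a 18/30 share of ICU gives 25×18/30 = 15.
Total value = 45.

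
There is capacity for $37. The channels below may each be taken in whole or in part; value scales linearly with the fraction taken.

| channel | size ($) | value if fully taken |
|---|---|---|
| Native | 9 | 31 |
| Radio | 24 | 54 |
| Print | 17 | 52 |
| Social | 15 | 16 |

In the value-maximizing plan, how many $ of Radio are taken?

11

Rank by value-to-size ratio: Native 31/9≈3.44, Print 52/17≈3.06, Radio 54/24≈2.25, Social 16/15≈1.07.
Take all of Native (9 $, value 31) → 28 $ left.
All 17 $ of Print fit (value 52) → 11 remain.
11 $ left: a 11/24 share of Radio gives 54×11/24 = 24.75.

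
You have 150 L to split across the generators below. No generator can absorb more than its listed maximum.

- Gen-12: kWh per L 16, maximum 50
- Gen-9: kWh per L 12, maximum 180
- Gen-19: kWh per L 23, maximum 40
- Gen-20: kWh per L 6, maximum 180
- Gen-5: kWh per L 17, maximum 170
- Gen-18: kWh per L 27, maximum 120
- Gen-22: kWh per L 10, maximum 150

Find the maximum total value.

Highest kWh per L first: Gen-18 27 > Gen-19 23 > Gen-5 17 > Gen-12 16 > Gen-9 12 > Gen-22 10 > Gen-20 6.
Gen-18 takes 120 to reach its cap of 120 → 30 left.
Gen-19: +30 (room for 40) → 30. Pool exhausted.
Total = 23×30 + 27×120 = 3930.

3930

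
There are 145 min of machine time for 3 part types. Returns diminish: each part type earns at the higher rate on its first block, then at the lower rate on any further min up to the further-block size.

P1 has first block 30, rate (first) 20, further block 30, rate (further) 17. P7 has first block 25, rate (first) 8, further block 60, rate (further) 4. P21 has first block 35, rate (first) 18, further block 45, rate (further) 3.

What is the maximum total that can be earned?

Rank every tier by rate: P1/tier1 20 > P21/tier1 18 > P1/tier2 17 > P7/tier1 8 > P7/tier2 4 > P21/tier2 3.
P1 tier1 at 20: fill all 30 ; 115 left.
Fill P21 tier1 block (35 at 18) ; 80 left.
P1 tier2 at 17: fill all 30 ; 50 left.
Fill P7 tier1 block (25 at 8) ; 25 left.
P7/tier2: +25 of 60 at 4; pool empty.
Total = 20×30 + 18×35 + 17×30 + 8×25 + 4×25 = 2040.

2040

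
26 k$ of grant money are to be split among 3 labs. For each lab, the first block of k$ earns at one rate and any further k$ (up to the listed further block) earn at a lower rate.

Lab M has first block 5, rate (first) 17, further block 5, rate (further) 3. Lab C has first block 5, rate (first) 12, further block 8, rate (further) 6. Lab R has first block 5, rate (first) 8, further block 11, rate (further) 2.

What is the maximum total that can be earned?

242

Order all 6 blocks by rate: Lab M/tier1 17 > Lab C/tier1 12 > Lab R/tier1 8 > Lab C/tier2 6 > Lab M/tier2 3 > Lab R/tier2 2.
Lab M/tier1 (17): +5 — 21 left.
Lab C/tier1 (12): +5 — 16 left.
Lab R/tier1 (8): +5 — 11 left.
Lab C/tier2 (6): +8 — 3 left.
Lab M tier2 at 3: only 3 left, fill 3.
Total = 17×5 + 12×5 + 8×5 + 6×8 + 3×3 = 242.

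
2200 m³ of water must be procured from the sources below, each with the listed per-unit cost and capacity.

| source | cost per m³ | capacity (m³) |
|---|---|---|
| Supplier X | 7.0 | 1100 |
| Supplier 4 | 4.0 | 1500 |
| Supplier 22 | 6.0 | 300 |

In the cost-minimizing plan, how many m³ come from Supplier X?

400

Fill from the cheapest source first.
Supplier 4 at 4.0: take all 1500 m³ ; 700 still needed.
Take 300 from Supplier 22 at 6.0 ; need 400 more.
Supplier X at 7.0: take 400 of its 1100 ; requirement met.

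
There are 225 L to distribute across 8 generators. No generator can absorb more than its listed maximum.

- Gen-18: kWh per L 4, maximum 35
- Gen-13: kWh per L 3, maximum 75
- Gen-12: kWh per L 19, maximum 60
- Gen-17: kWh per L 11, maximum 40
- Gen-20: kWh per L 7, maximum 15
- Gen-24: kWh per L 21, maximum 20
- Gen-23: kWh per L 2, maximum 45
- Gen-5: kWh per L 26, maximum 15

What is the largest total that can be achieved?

2755

Highest kWh per L first: Gen-5 26 > Gen-24 21 > Gen-12 19 > Gen-17 11 > Gen-20 7 > Gen-18 4 > Gen-13 3 > Gen-23 2.
Gen-5 takes 15 to reach its cap of 15 — 210 left.
Gen-24: +20 to 20 (cap) — 190 left.
Give Gen-12 60 to hit its cap of 60 — 130 left.
Gen-17: +40 to 40 (cap) — 90 left.
Gen-20: +15 to 15 (cap) — 75 left.
Gen-18: +35 to 35 (cap) — 40 left.
Gen-13: +40 (room for 75) → 40. Pool exhausted.
Total = 4×35 + 3×40 + 19×60 + 11×40 + 7×15 + 21×20 + 26×15 = 2755.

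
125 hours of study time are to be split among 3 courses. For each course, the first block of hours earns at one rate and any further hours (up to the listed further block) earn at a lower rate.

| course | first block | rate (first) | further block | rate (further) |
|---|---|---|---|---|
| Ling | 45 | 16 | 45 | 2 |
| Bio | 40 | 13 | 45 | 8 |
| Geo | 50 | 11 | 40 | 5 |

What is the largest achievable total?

Treat each block as its own option and order by rate: Ling/T1 16 > Bio/T1 13 > Geo/T1 11 > Bio/T2 8 > Geo/T2 5 > Ling/T2 2.
Ling/T1 (16): +45 — 80 left.
Bio T1 at 13: fill all 40 — 40 left.
Geo T1 at 11: only 40 left, fill 40.
Total = 16×45 + 13×40 + 11×40 = 1680.

1680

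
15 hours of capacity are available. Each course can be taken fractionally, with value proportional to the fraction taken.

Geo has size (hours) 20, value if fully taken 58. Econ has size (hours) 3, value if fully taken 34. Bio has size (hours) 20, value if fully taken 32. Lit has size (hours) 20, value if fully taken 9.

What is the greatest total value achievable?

Rank by value-to-size ratio: Econ 34/3≈11.3, Geo 58/20≈2.9, Bio 32/20≈1.6, Lit 9/20≈0.45.
Econ: take in full, 3 hours for value 34 ; 12 left.
Only 12 hours remain; take 12/20 of Geo for value 58×12/20 = 34.8.
Total value = 68.8.

68.8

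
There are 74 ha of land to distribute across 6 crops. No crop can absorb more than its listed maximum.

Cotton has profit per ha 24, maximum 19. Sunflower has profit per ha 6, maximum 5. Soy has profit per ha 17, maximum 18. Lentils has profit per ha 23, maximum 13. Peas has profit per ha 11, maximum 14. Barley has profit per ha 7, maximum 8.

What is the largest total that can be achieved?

Highest profit per ha first: Cotton 24 > Lentils 23 > Soy 17 > Peas 11 > Barley 7 > Sunflower 6.
Give Cotton 19 to hit its cap of 19 ; 55 left.
Lentils: +13 to 13 (cap) ; 42 left.
Give Soy 18 to hit its cap of 18 ; 24 left.
Give Peas 14 to hit its cap of 14 ; 10 left.
Barley takes 8 to reach its cap of 8 ; 2 left.
Sunflower: +2 (room for 5) → 2. Pool exhausted.
Total = 24×19 + 6×2 + 17×18 + 23×13 + 11×14 + 7×8 = 1283.

1283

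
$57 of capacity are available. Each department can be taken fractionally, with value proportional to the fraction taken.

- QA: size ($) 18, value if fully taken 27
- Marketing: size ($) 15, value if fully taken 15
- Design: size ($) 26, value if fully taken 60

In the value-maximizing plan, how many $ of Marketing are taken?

Rank by value-to-size ratio: Design 60/26≈2.31, QA 27/18≈1.5, Marketing 15/15≈1.
Take all of Design (26 $, value 60) → 31 $ left.
Take all of QA (18 $, value 27) → 13 $ left.
13 $ left: a 13/15 share of Marketing gives 15×13/15 = 13.

13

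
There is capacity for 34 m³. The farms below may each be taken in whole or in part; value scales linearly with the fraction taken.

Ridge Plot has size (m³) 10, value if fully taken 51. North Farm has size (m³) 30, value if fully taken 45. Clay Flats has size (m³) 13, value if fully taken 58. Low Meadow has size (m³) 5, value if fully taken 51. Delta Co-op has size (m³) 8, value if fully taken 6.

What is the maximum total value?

169

Sort by value density: Low Meadow 51/5≈10.2, Ridge Plot 51/10≈5.1, Clay Flats 58/13≈4.46, North Farm 45/30≈1.5, Delta Co-op 6/8≈0.75.
All 5 m³ of Low Meadow fit (value 51) → 29 remain.
Ridge Plot: take in full, 10 m³ for value 51 → 19 left.
Take all of Clay Flats (13 m³, value 58) → 6 m³ left.
Fill the last 6 m³ with part of North Farm: 6/30 of it earns 9.
Total value = 169.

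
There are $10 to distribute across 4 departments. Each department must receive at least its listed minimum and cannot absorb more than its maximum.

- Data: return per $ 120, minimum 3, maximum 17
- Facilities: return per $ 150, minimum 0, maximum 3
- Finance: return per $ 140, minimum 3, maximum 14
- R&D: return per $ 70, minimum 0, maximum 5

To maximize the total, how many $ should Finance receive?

4

Meeting every minimum uses 3+0+3+0 = 6 $, leaving 4.
Highest return per $ first: Facilities 150 > Finance 140 > Data 120 > R&D 70.
Facilities: +3 to 3 (cap) → 1 left.
Only 1 left; Finance takes them to reach 4.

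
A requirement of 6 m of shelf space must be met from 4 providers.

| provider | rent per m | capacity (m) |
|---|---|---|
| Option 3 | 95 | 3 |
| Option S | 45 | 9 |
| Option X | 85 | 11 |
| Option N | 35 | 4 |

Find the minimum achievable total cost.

Fill from the cheapest provider first.
Option N (35): use full 4 ; 2 m to go.
Option S at 45: take 2 of its 9 ; requirement met.
Option X, Option 3: unused.
Cost = 4×35 + 2×45 = 230.

230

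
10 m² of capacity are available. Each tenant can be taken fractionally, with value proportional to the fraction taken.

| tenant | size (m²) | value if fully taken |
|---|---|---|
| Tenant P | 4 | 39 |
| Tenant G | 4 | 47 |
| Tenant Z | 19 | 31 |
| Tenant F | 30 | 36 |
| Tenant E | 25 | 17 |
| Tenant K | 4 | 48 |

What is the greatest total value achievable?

Rank by value-to-size ratio: Tenant K 48/4≈12, Tenant G 47/4≈11.8, Tenant P 39/4≈9.75, Tenant Z 31/19≈1.63, Tenant F 36/30≈1.2, Tenant E 17/25≈0.68.
All 4 m² of Tenant K fit (value 48) — 6 remain.
Tenant G: take in full, 4 m² for value 47 — 2 left.
2 m² left: a 2/4 share of Tenant P gives 39×2/4 = 19.5.
Total value = 114.5.

114.5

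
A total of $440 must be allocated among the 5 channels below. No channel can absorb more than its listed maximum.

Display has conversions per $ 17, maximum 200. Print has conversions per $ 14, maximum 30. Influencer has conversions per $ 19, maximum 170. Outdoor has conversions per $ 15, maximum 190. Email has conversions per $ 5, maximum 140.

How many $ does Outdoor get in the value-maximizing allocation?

70

Highest conversions per $ first: Influencer 19 > Display 17 > Outdoor 15 > Print 14 > Email 5.
Influencer takes 170 to reach its cap of 170 — 270 left.
Display takes 200 to reach its cap of 200 — 70 left.
Only 70 left; Outdoor takes them to reach 70.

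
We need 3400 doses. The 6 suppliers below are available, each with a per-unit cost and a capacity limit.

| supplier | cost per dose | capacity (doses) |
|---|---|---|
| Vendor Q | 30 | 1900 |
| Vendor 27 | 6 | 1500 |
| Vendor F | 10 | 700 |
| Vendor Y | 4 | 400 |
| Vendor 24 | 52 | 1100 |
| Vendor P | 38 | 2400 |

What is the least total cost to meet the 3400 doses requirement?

Fill from the cheapest supplier first.
Vendor Y at 4: take all 400 doses ; 3000 still needed.
Vendor 27 (6): use full 1500 ; 1500 doses to go.
Take 700 from Vendor F at 10 ; need 800 more.
Vendor Q (30): take the remaining 800 ; done.
Vendor P, Vendor 24: unused.
Cost = 400×4 + 1500×6 + 700×10 + 800×30 = 41600.

41600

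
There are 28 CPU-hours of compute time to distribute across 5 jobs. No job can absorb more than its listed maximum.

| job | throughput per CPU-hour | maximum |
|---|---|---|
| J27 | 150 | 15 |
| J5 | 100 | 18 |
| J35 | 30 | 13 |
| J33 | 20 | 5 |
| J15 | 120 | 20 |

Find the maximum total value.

Highest throughput per CPU-hour first: J27 150 > J15 120 > J5 100 > J35 30 > J33 20.
J27 takes 15 to reach its cap of 15 → 13 left.
Only 13 left; J15 takes them to reach 13.
Total = 150×15 + 120×13 = 3810.

3810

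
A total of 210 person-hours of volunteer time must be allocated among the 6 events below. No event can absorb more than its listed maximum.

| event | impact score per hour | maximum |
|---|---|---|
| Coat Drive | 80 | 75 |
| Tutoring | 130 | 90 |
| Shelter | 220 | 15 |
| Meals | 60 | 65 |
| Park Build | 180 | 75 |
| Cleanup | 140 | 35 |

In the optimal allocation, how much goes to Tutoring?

Rank by impact score per hour: Shelter 220 > Park Build 180 > Cleanup 140 > Tutoring 130 > Coat Drive 80 > Meals 60.
Shelter takes 15 to reach its cap of 15 → 195 left.
Park Build: +75 to 75 (cap) → 120 left.
Cleanup takes 35 to reach its cap of 35 → 85 left.
Tutoring: +85 (room for 90) → 85. Pool exhausted.

85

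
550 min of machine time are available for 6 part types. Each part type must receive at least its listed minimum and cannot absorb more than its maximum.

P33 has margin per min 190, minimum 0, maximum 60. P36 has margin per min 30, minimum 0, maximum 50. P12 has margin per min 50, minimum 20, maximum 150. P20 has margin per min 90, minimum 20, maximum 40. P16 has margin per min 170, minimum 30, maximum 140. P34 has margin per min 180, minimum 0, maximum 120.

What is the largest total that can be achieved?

Meeting every minimum uses 0+0+20+20+30+0 = 70 min, leaving 480.
Order the part types by margin per min: P33 190 > P34 180 > P16 170 > P20 90 > P12 50 > P36 30.
P33 takes 60 more to reach its cap of 60 → 420 left.
Give P34 120 more to hit its cap of 120 → 300 left.
P16: +110 to 140 (cap) → 190 left.
P20: +20 to 40 (cap) → 170 left.
P12: +130 to 150 (cap) → 40 left.
Only 40 left; P36 takes them to reach 40.
Total = 190×60 + 30×40 + 50×150 + 90×40 + 170×140 + 180×120 = 69100.

69100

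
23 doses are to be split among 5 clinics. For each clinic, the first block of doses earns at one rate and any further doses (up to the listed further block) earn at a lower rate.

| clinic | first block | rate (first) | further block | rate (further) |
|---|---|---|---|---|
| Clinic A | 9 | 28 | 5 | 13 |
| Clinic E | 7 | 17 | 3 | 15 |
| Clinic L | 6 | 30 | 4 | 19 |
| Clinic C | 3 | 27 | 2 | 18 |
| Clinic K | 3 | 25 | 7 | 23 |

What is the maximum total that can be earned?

634

Order all 10 blocks by rate: Clinic L/tier1 30 > Clinic A/tier1 28 > Clinic C/tier1 27 > Clinic K/tier1 25 > Clinic K/tier2 23 > Clinic L/tier2 19 > Clinic C/tier2 18 > Clinic E/tier1 17 > Clinic E/tier2 15 > Clinic A/tier2 13.
Fill Clinic L tier1 block (6 at 30) ; 17 left.
Fill Clinic A tier1 block (9 at 28) ; 8 left.
Clinic C tier1 at 27: fill all 3 ; 5 left.
Clinic K tier1 at 25: fill all 3 ; 2 left.
Clinic K tier2 at 23: only 2 left, fill 2.
Total = 30×6 + 28×9 + 27×3 + 25×3 + 23×2 = 634.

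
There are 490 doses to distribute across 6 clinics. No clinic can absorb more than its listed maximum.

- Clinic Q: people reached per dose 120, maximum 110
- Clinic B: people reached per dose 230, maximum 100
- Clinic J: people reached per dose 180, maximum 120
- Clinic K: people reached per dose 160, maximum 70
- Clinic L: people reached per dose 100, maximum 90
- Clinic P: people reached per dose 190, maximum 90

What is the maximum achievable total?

86100

Highest people reached per dose first: Clinic B 230 > Clinic P 190 > Clinic J 180 > Clinic K 160 > Clinic Q 120 > Clinic L 100.
Give Clinic B 100 to hit its cap of 100 → 390 left.
Clinic P: +90 to 90 (cap) → 300 left.
Clinic J takes 120 to reach its cap of 120 → 180 left.
Clinic K takes 70 to reach its cap of 70 → 110 left.
Give Clinic Q 110 to hit its cap of 110 → 0 left.
Total = 120×110 + 230×100 + 180×120 + 160×70 + 190×90 = 86100.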